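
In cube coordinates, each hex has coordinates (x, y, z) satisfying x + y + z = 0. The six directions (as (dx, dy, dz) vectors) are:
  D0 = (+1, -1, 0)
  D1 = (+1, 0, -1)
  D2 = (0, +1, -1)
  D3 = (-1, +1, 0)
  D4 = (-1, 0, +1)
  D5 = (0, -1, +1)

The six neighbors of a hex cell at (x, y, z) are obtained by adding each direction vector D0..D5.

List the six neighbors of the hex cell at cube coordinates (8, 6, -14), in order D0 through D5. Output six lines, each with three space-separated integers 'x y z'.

Answer: 9 5 -14
9 6 -15
8 7 -15
7 7 -14
7 6 -13
8 5 -13

Derivation:
Center: (8, 6, -14). Add each direction:
  D0: (8, 6, -14) + (1, -1, 0) = (9, 5, -14)
  D1: (8, 6, -14) + (1, 0, -1) = (9, 6, -15)
  D2: (8, 6, -14) + (0, 1, -1) = (8, 7, -15)
  D3: (8, 6, -14) + (-1, 1, 0) = (7, 7, -14)
  D4: (8, 6, -14) + (-1, 0, 1) = (7, 6, -13)
  D5: (8, 6, -14) + (0, -1, 1) = (8, 5, -13)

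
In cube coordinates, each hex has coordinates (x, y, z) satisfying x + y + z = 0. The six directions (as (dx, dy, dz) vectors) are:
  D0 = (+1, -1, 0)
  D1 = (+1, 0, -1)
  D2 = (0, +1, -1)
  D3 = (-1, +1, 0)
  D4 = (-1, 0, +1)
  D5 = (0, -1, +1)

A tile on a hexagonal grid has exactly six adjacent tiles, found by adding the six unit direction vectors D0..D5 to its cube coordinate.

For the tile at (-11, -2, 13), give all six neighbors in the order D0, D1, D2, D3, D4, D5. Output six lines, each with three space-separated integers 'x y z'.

Answer: -10 -3 13
-10 -2 12
-11 -1 12
-12 -1 13
-12 -2 14
-11 -3 14

Derivation:
Center: (-11, -2, 13). Add each direction:
  D0: (-11, -2, 13) + (1, -1, 0) = (-10, -3, 13)
  D1: (-11, -2, 13) + (1, 0, -1) = (-10, -2, 12)
  D2: (-11, -2, 13) + (0, 1, -1) = (-11, -1, 12)
  D3: (-11, -2, 13) + (-1, 1, 0) = (-12, -1, 13)
  D4: (-11, -2, 13) + (-1, 0, 1) = (-12, -2, 14)
  D5: (-11, -2, 13) + (0, -1, 1) = (-11, -3, 14)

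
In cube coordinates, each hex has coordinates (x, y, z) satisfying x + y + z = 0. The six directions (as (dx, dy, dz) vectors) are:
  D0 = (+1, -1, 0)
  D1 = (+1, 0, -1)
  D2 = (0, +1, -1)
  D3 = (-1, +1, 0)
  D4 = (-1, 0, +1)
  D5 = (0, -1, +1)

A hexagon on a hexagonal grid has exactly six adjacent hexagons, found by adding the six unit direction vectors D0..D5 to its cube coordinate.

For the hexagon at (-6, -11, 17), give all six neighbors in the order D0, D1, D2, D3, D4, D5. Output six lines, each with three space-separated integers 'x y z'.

Center: (-6, -11, 17). Add each direction:
  D0: (-6, -11, 17) + (1, -1, 0) = (-5, -12, 17)
  D1: (-6, -11, 17) + (1, 0, -1) = (-5, -11, 16)
  D2: (-6, -11, 17) + (0, 1, -1) = (-6, -10, 16)
  D3: (-6, -11, 17) + (-1, 1, 0) = (-7, -10, 17)
  D4: (-6, -11, 17) + (-1, 0, 1) = (-7, -11, 18)
  D5: (-6, -11, 17) + (0, -1, 1) = (-6, -12, 18)

Answer: -5 -12 17
-5 -11 16
-6 -10 16
-7 -10 17
-7 -11 18
-6 -12 18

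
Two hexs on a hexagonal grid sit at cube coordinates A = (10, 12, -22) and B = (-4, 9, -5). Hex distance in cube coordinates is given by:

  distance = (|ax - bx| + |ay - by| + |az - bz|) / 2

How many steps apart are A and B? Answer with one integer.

Answer: 17

Derivation:
|ax - bx| = |10 - (-4)| = 14
|ay - by| = |12 - 9| = 3
|az - bz| = |-22 - (-5)| = 17
distance = (14 + 3 + 17) / 2 = 34 / 2 = 17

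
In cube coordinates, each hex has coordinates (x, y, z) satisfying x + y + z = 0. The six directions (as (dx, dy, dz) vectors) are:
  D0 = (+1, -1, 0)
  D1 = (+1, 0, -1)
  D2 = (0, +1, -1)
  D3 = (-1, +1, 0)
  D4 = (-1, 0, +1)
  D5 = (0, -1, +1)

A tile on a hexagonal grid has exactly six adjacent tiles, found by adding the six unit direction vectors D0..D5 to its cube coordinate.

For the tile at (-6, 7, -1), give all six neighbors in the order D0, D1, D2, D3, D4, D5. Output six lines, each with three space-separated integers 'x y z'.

Answer: -5 6 -1
-5 7 -2
-6 8 -2
-7 8 -1
-7 7 0
-6 6 0

Derivation:
Center: (-6, 7, -1). Add each direction:
  D0: (-6, 7, -1) + (1, -1, 0) = (-5, 6, -1)
  D1: (-6, 7, -1) + (1, 0, -1) = (-5, 7, -2)
  D2: (-6, 7, -1) + (0, 1, -1) = (-6, 8, -2)
  D3: (-6, 7, -1) + (-1, 1, 0) = (-7, 8, -1)
  D4: (-6, 7, -1) + (-1, 0, 1) = (-7, 7, 0)
  D5: (-6, 7, -1) + (0, -1, 1) = (-6, 6, 0)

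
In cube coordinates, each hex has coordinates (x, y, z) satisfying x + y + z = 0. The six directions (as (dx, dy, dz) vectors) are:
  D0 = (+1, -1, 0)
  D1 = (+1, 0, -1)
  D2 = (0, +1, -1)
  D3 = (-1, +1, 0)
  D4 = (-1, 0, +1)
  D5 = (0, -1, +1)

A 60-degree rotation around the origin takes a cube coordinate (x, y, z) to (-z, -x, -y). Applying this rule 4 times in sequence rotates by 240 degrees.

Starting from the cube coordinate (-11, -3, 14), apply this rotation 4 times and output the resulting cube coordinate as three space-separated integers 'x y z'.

Start: (-11, -3, 14)
Step 1: (-11, -3, 14) -> (-(14), -(-11), -(-3)) = (-14, 11, 3)
Step 2: (-14, 11, 3) -> (-(3), -(-14), -(11)) = (-3, 14, -11)
Step 3: (-3, 14, -11) -> (-(-11), -(-3), -(14)) = (11, 3, -14)
Step 4: (11, 3, -14) -> (-(-14), -(11), -(3)) = (14, -11, -3)

Answer: 14 -11 -3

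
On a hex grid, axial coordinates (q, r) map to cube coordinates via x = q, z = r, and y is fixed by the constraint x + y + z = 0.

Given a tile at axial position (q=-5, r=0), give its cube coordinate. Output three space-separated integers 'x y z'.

x = q = -5
z = r = 0
y = -x - z = -(-5) - (0) = 5

Answer: -5 5 0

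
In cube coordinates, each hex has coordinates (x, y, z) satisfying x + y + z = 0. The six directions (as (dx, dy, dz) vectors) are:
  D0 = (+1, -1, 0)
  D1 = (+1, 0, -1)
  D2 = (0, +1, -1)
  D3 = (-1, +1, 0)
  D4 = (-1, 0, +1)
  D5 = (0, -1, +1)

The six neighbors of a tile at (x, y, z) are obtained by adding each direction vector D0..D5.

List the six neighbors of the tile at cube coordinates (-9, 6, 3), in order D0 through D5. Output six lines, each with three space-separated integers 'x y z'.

Answer: -8 5 3
-8 6 2
-9 7 2
-10 7 3
-10 6 4
-9 5 4

Derivation:
Center: (-9, 6, 3). Add each direction:
  D0: (-9, 6, 3) + (1, -1, 0) = (-8, 5, 3)
  D1: (-9, 6, 3) + (1, 0, -1) = (-8, 6, 2)
  D2: (-9, 6, 3) + (0, 1, -1) = (-9, 7, 2)
  D3: (-9, 6, 3) + (-1, 1, 0) = (-10, 7, 3)
  D4: (-9, 6, 3) + (-1, 0, 1) = (-10, 6, 4)
  D5: (-9, 6, 3) + (0, -1, 1) = (-9, 5, 4)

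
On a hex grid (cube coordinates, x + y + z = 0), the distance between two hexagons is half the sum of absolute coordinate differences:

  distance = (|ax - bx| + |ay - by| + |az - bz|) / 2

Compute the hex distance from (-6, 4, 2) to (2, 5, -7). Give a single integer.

|ax - bx| = |-6 - 2| = 8
|ay - by| = |4 - 5| = 1
|az - bz| = |2 - (-7)| = 9
distance = (8 + 1 + 9) / 2 = 18 / 2 = 9

Answer: 9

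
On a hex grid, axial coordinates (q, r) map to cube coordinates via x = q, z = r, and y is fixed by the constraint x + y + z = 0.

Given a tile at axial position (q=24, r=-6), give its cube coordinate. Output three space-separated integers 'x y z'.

x = q = 24
z = r = -6
y = -x - z = -(24) - (-6) = -18

Answer: 24 -18 -6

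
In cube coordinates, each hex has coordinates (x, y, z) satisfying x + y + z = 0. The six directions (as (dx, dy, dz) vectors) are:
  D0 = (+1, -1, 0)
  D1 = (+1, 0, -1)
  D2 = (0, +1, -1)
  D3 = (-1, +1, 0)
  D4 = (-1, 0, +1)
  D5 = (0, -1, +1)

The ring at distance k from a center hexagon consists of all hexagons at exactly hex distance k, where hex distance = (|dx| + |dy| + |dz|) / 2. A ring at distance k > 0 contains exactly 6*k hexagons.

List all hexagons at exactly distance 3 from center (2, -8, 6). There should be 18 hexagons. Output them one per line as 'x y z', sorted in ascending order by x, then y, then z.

Answer: -1 -8 9
-1 -7 8
-1 -6 7
-1 -5 6
0 -9 9
0 -5 5
1 -10 9
1 -5 4
2 -11 9
2 -5 3
3 -11 8
3 -6 3
4 -11 7
4 -7 3
5 -11 6
5 -10 5
5 -9 4
5 -8 3

Derivation:
Walk ring at distance 3 from (2, -8, 6):
Start at center + D4*3 = (-1, -8, 9)
  hex 0: (-1, -8, 9)
  hex 1: (0, -9, 9)
  hex 2: (1, -10, 9)
  hex 3: (2, -11, 9)
  hex 4: (3, -11, 8)
  hex 5: (4, -11, 7)
  hex 6: (5, -11, 6)
  hex 7: (5, -10, 5)
  hex 8: (5, -9, 4)
  hex 9: (5, -8, 3)
  hex 10: (4, -7, 3)
  hex 11: (3, -6, 3)
  hex 12: (2, -5, 3)
  hex 13: (1, -5, 4)
  hex 14: (0, -5, 5)
  hex 15: (-1, -5, 6)
  hex 16: (-1, -6, 7)
  hex 17: (-1, -7, 8)
Sorted: 18 hexes.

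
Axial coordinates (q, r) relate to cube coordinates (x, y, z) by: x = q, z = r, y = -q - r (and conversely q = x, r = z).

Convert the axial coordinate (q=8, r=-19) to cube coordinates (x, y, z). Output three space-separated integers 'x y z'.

x = q = 8
z = r = -19
y = -x - z = -(8) - (-19) = 11

Answer: 8 11 -19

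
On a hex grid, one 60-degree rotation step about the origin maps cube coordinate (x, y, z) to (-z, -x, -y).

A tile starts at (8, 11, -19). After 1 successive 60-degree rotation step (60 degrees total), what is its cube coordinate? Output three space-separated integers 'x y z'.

Answer: 19 -8 -11

Derivation:
Start: (8, 11, -19)
Step 1: (8, 11, -19) -> (-(-19), -(8), -(11)) = (19, -8, -11)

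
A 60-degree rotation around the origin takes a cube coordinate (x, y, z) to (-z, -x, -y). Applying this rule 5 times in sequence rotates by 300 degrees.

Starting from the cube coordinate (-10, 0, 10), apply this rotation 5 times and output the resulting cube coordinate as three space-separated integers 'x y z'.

Start: (-10, 0, 10)
Step 1: (-10, 0, 10) -> (-(10), -(-10), -(0)) = (-10, 10, 0)
Step 2: (-10, 10, 0) -> (-(0), -(-10), -(10)) = (0, 10, -10)
Step 3: (0, 10, -10) -> (-(-10), -(0), -(10)) = (10, 0, -10)
Step 4: (10, 0, -10) -> (-(-10), -(10), -(0)) = (10, -10, 0)
Step 5: (10, -10, 0) -> (-(0), -(10), -(-10)) = (0, -10, 10)

Answer: 0 -10 10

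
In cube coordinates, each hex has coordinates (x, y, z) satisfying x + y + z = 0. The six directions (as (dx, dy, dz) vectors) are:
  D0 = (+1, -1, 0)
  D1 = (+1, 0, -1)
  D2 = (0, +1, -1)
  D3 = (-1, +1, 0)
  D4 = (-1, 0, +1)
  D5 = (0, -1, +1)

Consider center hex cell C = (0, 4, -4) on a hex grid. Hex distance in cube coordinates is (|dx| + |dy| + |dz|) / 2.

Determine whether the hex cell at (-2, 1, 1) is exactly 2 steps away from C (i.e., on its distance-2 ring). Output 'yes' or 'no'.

|px - cx| = |-2 - 0| = 2
|py - cy| = |1 - 4| = 3
|pz - cz| = |1 - (-4)| = 5
distance = (2+3+5)/2 = 10/2 = 5
radius = 2; distance != radius -> no

Answer: no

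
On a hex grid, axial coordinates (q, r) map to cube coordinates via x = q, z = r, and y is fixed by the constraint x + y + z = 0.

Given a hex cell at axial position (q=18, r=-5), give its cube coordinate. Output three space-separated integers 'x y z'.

Answer: 18 -13 -5

Derivation:
x = q = 18
z = r = -5
y = -x - z = -(18) - (-5) = -13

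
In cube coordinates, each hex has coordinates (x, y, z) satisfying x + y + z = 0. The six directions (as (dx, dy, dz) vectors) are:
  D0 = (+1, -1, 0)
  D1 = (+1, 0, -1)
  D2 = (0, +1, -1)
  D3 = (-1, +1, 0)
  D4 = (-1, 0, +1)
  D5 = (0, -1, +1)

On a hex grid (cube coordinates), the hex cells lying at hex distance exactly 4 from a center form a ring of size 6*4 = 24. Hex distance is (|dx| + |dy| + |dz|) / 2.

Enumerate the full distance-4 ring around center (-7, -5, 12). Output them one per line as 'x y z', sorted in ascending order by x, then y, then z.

Answer: -11 -5 16
-11 -4 15
-11 -3 14
-11 -2 13
-11 -1 12
-10 -6 16
-10 -1 11
-9 -7 16
-9 -1 10
-8 -8 16
-8 -1 9
-7 -9 16
-7 -1 8
-6 -9 15
-6 -2 8
-5 -9 14
-5 -3 8
-4 -9 13
-4 -4 8
-3 -9 12
-3 -8 11
-3 -7 10
-3 -6 9
-3 -5 8

Derivation:
Walk ring at distance 4 from (-7, -5, 12):
Start at center + D4*4 = (-11, -5, 16)
  hex 0: (-11, -5, 16)
  hex 1: (-10, -6, 16)
  hex 2: (-9, -7, 16)
  hex 3: (-8, -8, 16)
  hex 4: (-7, -9, 16)
  hex 5: (-6, -9, 15)
  hex 6: (-5, -9, 14)
  hex 7: (-4, -9, 13)
  hex 8: (-3, -9, 12)
  hex 9: (-3, -8, 11)
  hex 10: (-3, -7, 10)
  hex 11: (-3, -6, 9)
  hex 12: (-3, -5, 8)
  hex 13: (-4, -4, 8)
  hex 14: (-5, -3, 8)
  hex 15: (-6, -2, 8)
  hex 16: (-7, -1, 8)
  hex 17: (-8, -1, 9)
  hex 18: (-9, -1, 10)
  hex 19: (-10, -1, 11)
  hex 20: (-11, -1, 12)
  hex 21: (-11, -2, 13)
  hex 22: (-11, -3, 14)
  hex 23: (-11, -4, 15)
Sorted: 24 hexes.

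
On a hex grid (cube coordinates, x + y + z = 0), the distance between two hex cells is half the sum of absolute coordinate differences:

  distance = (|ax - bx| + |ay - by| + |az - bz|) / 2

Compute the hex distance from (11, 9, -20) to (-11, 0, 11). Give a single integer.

Answer: 31

Derivation:
|ax - bx| = |11 - (-11)| = 22
|ay - by| = |9 - 0| = 9
|az - bz| = |-20 - 11| = 31
distance = (22 + 9 + 31) / 2 = 62 / 2 = 31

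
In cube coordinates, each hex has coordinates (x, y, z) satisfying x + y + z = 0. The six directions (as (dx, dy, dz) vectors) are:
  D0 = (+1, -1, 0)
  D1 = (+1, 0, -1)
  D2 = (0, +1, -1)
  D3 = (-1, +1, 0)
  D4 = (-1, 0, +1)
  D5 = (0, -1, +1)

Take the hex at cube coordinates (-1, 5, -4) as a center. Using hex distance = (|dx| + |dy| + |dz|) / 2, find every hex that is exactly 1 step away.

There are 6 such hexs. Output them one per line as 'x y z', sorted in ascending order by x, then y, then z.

Answer: -2 5 -3
-2 6 -4
-1 4 -3
-1 6 -5
0 4 -4
0 5 -5

Derivation:
Walk ring at distance 1 from (-1, 5, -4):
Start at center + D4*1 = (-2, 5, -3)
  hex 0: (-2, 5, -3)
  hex 1: (-1, 4, -3)
  hex 2: (0, 4, -4)
  hex 3: (0, 5, -5)
  hex 4: (-1, 6, -5)
  hex 5: (-2, 6, -4)
Sorted: 6 hexes.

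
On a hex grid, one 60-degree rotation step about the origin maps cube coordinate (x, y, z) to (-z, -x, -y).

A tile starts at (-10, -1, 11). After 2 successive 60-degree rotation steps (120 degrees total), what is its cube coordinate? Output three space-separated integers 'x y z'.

Start: (-10, -1, 11)
Step 1: (-10, -1, 11) -> (-(11), -(-10), -(-1)) = (-11, 10, 1)
Step 2: (-11, 10, 1) -> (-(1), -(-11), -(10)) = (-1, 11, -10)

Answer: -1 11 -10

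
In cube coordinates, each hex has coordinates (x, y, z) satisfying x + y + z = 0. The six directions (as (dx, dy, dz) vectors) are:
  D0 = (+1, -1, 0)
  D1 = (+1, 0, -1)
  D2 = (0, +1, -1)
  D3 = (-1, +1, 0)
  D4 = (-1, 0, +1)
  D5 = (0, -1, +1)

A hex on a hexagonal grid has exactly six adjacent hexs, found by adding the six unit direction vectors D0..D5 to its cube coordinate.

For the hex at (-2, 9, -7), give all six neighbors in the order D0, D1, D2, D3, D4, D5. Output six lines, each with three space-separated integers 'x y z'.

Center: (-2, 9, -7). Add each direction:
  D0: (-2, 9, -7) + (1, -1, 0) = (-1, 8, -7)
  D1: (-2, 9, -7) + (1, 0, -1) = (-1, 9, -8)
  D2: (-2, 9, -7) + (0, 1, -1) = (-2, 10, -8)
  D3: (-2, 9, -7) + (-1, 1, 0) = (-3, 10, -7)
  D4: (-2, 9, -7) + (-1, 0, 1) = (-3, 9, -6)
  D5: (-2, 9, -7) + (0, -1, 1) = (-2, 8, -6)

Answer: -1 8 -7
-1 9 -8
-2 10 -8
-3 10 -7
-3 9 -6
-2 8 -6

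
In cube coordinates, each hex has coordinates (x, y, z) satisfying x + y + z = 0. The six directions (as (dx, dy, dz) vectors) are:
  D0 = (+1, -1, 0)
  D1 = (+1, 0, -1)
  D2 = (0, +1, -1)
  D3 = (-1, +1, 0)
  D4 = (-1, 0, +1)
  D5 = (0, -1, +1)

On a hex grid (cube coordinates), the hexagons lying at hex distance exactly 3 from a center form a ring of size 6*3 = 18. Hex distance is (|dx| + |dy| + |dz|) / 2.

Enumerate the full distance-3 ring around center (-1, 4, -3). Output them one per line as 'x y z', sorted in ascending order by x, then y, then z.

Walk ring at distance 3 from (-1, 4, -3):
Start at center + D4*3 = (-4, 4, 0)
  hex 0: (-4, 4, 0)
  hex 1: (-3, 3, 0)
  hex 2: (-2, 2, 0)
  hex 3: (-1, 1, 0)
  hex 4: (0, 1, -1)
  hex 5: (1, 1, -2)
  hex 6: (2, 1, -3)
  hex 7: (2, 2, -4)
  hex 8: (2, 3, -5)
  hex 9: (2, 4, -6)
  hex 10: (1, 5, -6)
  hex 11: (0, 6, -6)
  hex 12: (-1, 7, -6)
  hex 13: (-2, 7, -5)
  hex 14: (-3, 7, -4)
  hex 15: (-4, 7, -3)
  hex 16: (-4, 6, -2)
  hex 17: (-4, 5, -1)
Sorted: 18 hexes.

Answer: -4 4 0
-4 5 -1
-4 6 -2
-4 7 -3
-3 3 0
-3 7 -4
-2 2 0
-2 7 -5
-1 1 0
-1 7 -6
0 1 -1
0 6 -6
1 1 -2
1 5 -6
2 1 -3
2 2 -4
2 3 -5
2 4 -6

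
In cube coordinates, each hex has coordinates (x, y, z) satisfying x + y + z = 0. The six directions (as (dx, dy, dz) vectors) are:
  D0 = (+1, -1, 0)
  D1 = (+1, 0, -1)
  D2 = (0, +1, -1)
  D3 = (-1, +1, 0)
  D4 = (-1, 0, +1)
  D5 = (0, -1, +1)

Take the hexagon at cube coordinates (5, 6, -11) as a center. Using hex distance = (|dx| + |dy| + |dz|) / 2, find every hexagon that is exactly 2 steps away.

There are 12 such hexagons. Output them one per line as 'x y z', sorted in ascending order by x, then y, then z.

Walk ring at distance 2 from (5, 6, -11):
Start at center + D4*2 = (3, 6, -9)
  hex 0: (3, 6, -9)
  hex 1: (4, 5, -9)
  hex 2: (5, 4, -9)
  hex 3: (6, 4, -10)
  hex 4: (7, 4, -11)
  hex 5: (7, 5, -12)
  hex 6: (7, 6, -13)
  hex 7: (6, 7, -13)
  hex 8: (5, 8, -13)
  hex 9: (4, 8, -12)
  hex 10: (3, 8, -11)
  hex 11: (3, 7, -10)
Sorted: 12 hexes.

Answer: 3 6 -9
3 7 -10
3 8 -11
4 5 -9
4 8 -12
5 4 -9
5 8 -13
6 4 -10
6 7 -13
7 4 -11
7 5 -12
7 6 -13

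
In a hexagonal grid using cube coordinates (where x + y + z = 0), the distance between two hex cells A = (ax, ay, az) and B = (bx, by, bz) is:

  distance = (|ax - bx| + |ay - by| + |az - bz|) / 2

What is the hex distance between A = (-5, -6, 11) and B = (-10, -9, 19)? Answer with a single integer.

Answer: 8

Derivation:
|ax - bx| = |-5 - (-10)| = 5
|ay - by| = |-6 - (-9)| = 3
|az - bz| = |11 - 19| = 8
distance = (5 + 3 + 8) / 2 = 16 / 2 = 8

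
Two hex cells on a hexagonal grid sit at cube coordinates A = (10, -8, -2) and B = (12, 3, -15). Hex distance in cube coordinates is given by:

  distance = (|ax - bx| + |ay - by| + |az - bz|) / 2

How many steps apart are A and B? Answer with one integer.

Answer: 13

Derivation:
|ax - bx| = |10 - 12| = 2
|ay - by| = |-8 - 3| = 11
|az - bz| = |-2 - (-15)| = 13
distance = (2 + 11 + 13) / 2 = 26 / 2 = 13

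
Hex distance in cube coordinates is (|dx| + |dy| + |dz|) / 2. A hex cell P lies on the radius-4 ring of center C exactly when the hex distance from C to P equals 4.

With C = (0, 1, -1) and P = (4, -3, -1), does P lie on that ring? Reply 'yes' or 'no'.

|px - cx| = |4 - 0| = 4
|py - cy| = |-3 - 1| = 4
|pz - cz| = |-1 - (-1)| = 0
distance = (4+4+0)/2 = 8/2 = 4
radius = 4; distance == radius -> yes

Answer: yes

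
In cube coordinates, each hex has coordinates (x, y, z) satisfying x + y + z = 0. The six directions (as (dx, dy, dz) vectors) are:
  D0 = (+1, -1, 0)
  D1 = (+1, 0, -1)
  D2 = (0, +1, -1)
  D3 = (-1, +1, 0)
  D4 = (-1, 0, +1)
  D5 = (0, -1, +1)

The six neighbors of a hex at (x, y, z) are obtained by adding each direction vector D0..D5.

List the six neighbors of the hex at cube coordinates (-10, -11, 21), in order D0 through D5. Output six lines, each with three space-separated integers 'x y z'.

Answer: -9 -12 21
-9 -11 20
-10 -10 20
-11 -10 21
-11 -11 22
-10 -12 22

Derivation:
Center: (-10, -11, 21). Add each direction:
  D0: (-10, -11, 21) + (1, -1, 0) = (-9, -12, 21)
  D1: (-10, -11, 21) + (1, 0, -1) = (-9, -11, 20)
  D2: (-10, -11, 21) + (0, 1, -1) = (-10, -10, 20)
  D3: (-10, -11, 21) + (-1, 1, 0) = (-11, -10, 21)
  D4: (-10, -11, 21) + (-1, 0, 1) = (-11, -11, 22)
  D5: (-10, -11, 21) + (0, -1, 1) = (-10, -12, 22)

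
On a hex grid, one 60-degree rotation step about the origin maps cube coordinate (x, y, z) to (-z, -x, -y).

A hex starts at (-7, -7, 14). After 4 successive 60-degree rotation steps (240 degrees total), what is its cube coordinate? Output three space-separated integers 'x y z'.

Answer: 14 -7 -7

Derivation:
Start: (-7, -7, 14)
Step 1: (-7, -7, 14) -> (-(14), -(-7), -(-7)) = (-14, 7, 7)
Step 2: (-14, 7, 7) -> (-(7), -(-14), -(7)) = (-7, 14, -7)
Step 3: (-7, 14, -7) -> (-(-7), -(-7), -(14)) = (7, 7, -14)
Step 4: (7, 7, -14) -> (-(-14), -(7), -(7)) = (14, -7, -7)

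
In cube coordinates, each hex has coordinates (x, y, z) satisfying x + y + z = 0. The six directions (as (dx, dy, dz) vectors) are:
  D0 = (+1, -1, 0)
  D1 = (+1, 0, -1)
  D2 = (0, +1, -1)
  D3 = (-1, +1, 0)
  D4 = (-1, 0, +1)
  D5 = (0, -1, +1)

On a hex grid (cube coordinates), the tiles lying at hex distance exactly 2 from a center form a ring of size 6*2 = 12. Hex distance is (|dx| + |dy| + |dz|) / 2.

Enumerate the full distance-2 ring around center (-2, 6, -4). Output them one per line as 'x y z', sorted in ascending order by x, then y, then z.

Answer: -4 6 -2
-4 7 -3
-4 8 -4
-3 5 -2
-3 8 -5
-2 4 -2
-2 8 -6
-1 4 -3
-1 7 -6
0 4 -4
0 5 -5
0 6 -6

Derivation:
Walk ring at distance 2 from (-2, 6, -4):
Start at center + D4*2 = (-4, 6, -2)
  hex 0: (-4, 6, -2)
  hex 1: (-3, 5, -2)
  hex 2: (-2, 4, -2)
  hex 3: (-1, 4, -3)
  hex 4: (0, 4, -4)
  hex 5: (0, 5, -5)
  hex 6: (0, 6, -6)
  hex 7: (-1, 7, -6)
  hex 8: (-2, 8, -6)
  hex 9: (-3, 8, -5)
  hex 10: (-4, 8, -4)
  hex 11: (-4, 7, -3)
Sorted: 12 hexes.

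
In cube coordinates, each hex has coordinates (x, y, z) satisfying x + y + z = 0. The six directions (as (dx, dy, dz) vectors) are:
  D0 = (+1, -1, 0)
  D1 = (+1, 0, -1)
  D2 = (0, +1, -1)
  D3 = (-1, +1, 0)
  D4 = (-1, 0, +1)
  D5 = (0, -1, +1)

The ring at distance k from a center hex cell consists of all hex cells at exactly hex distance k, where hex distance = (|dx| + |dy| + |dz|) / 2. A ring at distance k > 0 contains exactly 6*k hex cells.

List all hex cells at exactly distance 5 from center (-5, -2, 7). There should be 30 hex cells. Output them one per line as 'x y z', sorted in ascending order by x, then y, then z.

Answer: -10 -2 12
-10 -1 11
-10 0 10
-10 1 9
-10 2 8
-10 3 7
-9 -3 12
-9 3 6
-8 -4 12
-8 3 5
-7 -5 12
-7 3 4
-6 -6 12
-6 3 3
-5 -7 12
-5 3 2
-4 -7 11
-4 2 2
-3 -7 10
-3 1 2
-2 -7 9
-2 0 2
-1 -7 8
-1 -1 2
0 -7 7
0 -6 6
0 -5 5
0 -4 4
0 -3 3
0 -2 2

Derivation:
Walk ring at distance 5 from (-5, -2, 7):
Start at center + D4*5 = (-10, -2, 12)
  hex 0: (-10, -2, 12)
  hex 1: (-9, -3, 12)
  hex 2: (-8, -4, 12)
  hex 3: (-7, -5, 12)
  hex 4: (-6, -6, 12)
  hex 5: (-5, -7, 12)
  hex 6: (-4, -7, 11)
  hex 7: (-3, -7, 10)
  hex 8: (-2, -7, 9)
  hex 9: (-1, -7, 8)
  hex 10: (0, -7, 7)
  hex 11: (0, -6, 6)
  hex 12: (0, -5, 5)
  hex 13: (0, -4, 4)
  hex 14: (0, -3, 3)
  hex 15: (0, -2, 2)
  hex 16: (-1, -1, 2)
  hex 17: (-2, 0, 2)
  hex 18: (-3, 1, 2)
  hex 19: (-4, 2, 2)
  hex 20: (-5, 3, 2)
  hex 21: (-6, 3, 3)
  hex 22: (-7, 3, 4)
  hex 23: (-8, 3, 5)
  hex 24: (-9, 3, 6)
  hex 25: (-10, 3, 7)
  hex 26: (-10, 2, 8)
  hex 27: (-10, 1, 9)
  hex 28: (-10, 0, 10)
  hex 29: (-10, -1, 11)
Sorted: 30 hexes.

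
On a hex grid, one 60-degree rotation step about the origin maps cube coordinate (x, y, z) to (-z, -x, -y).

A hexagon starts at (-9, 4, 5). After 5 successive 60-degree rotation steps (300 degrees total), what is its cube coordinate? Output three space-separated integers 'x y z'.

Answer: -4 -5 9

Derivation:
Start: (-9, 4, 5)
Step 1: (-9, 4, 5) -> (-(5), -(-9), -(4)) = (-5, 9, -4)
Step 2: (-5, 9, -4) -> (-(-4), -(-5), -(9)) = (4, 5, -9)
Step 3: (4, 5, -9) -> (-(-9), -(4), -(5)) = (9, -4, -5)
Step 4: (9, -4, -5) -> (-(-5), -(9), -(-4)) = (5, -9, 4)
Step 5: (5, -9, 4) -> (-(4), -(5), -(-9)) = (-4, -5, 9)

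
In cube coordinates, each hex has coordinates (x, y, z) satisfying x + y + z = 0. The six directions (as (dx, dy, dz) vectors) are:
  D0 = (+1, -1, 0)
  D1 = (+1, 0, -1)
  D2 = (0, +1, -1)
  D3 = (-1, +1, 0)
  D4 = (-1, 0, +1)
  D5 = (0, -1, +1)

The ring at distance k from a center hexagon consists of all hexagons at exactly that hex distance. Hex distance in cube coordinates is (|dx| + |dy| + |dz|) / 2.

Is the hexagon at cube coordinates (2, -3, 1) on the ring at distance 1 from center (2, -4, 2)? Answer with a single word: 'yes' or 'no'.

|px - cx| = |2 - 2| = 0
|py - cy| = |-3 - (-4)| = 1
|pz - cz| = |1 - 2| = 1
distance = (0+1+1)/2 = 2/2 = 1
radius = 1; distance == radius -> yes

Answer: yes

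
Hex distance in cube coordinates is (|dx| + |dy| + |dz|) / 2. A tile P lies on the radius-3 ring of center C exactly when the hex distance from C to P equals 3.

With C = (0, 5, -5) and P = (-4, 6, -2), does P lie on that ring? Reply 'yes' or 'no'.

|px - cx| = |-4 - 0| = 4
|py - cy| = |6 - 5| = 1
|pz - cz| = |-2 - (-5)| = 3
distance = (4+1+3)/2 = 8/2 = 4
radius = 3; distance != radius -> no

Answer: no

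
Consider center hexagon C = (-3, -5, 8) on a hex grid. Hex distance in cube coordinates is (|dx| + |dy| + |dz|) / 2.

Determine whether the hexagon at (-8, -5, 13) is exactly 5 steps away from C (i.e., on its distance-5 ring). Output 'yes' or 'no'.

|px - cx| = |-8 - (-3)| = 5
|py - cy| = |-5 - (-5)| = 0
|pz - cz| = |13 - 8| = 5
distance = (5+0+5)/2 = 10/2 = 5
radius = 5; distance == radius -> yes

Answer: yes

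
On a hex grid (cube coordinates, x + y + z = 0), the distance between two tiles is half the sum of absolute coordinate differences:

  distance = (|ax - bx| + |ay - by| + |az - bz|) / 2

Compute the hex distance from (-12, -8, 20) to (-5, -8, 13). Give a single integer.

|ax - bx| = |-12 - (-5)| = 7
|ay - by| = |-8 - (-8)| = 0
|az - bz| = |20 - 13| = 7
distance = (7 + 0 + 7) / 2 = 14 / 2 = 7

Answer: 7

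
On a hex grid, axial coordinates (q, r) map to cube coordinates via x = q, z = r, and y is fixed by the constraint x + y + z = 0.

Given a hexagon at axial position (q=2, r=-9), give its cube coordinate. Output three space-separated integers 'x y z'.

Answer: 2 7 -9

Derivation:
x = q = 2
z = r = -9
y = -x - z = -(2) - (-9) = 7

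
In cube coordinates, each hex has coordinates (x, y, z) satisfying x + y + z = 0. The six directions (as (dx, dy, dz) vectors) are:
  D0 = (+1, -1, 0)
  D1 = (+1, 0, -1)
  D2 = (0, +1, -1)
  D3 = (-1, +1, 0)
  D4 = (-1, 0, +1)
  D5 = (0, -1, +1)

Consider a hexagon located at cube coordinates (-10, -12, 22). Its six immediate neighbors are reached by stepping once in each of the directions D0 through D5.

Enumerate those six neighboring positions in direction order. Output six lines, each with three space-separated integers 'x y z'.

Center: (-10, -12, 22). Add each direction:
  D0: (-10, -12, 22) + (1, -1, 0) = (-9, -13, 22)
  D1: (-10, -12, 22) + (1, 0, -1) = (-9, -12, 21)
  D2: (-10, -12, 22) + (0, 1, -1) = (-10, -11, 21)
  D3: (-10, -12, 22) + (-1, 1, 0) = (-11, -11, 22)
  D4: (-10, -12, 22) + (-1, 0, 1) = (-11, -12, 23)
  D5: (-10, -12, 22) + (0, -1, 1) = (-10, -13, 23)

Answer: -9 -13 22
-9 -12 21
-10 -11 21
-11 -11 22
-11 -12 23
-10 -13 23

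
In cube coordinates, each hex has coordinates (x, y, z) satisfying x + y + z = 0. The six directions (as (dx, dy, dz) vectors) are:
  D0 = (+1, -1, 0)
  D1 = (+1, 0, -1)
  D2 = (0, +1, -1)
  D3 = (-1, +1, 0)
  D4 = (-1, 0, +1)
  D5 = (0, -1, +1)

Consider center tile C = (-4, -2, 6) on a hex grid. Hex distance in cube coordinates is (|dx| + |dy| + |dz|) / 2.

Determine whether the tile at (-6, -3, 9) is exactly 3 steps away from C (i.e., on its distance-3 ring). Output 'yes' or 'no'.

|px - cx| = |-6 - (-4)| = 2
|py - cy| = |-3 - (-2)| = 1
|pz - cz| = |9 - 6| = 3
distance = (2+1+3)/2 = 6/2 = 3
radius = 3; distance == radius -> yes

Answer: yes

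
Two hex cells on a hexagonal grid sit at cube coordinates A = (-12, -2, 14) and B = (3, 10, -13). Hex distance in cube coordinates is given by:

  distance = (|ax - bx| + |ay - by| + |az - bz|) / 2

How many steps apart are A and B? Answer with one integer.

Answer: 27

Derivation:
|ax - bx| = |-12 - 3| = 15
|ay - by| = |-2 - 10| = 12
|az - bz| = |14 - (-13)| = 27
distance = (15 + 12 + 27) / 2 = 54 / 2 = 27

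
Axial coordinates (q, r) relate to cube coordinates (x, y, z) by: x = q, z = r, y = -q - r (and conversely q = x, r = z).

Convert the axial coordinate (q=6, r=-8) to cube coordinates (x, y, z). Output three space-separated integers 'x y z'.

Answer: 6 2 -8

Derivation:
x = q = 6
z = r = -8
y = -x - z = -(6) - (-8) = 2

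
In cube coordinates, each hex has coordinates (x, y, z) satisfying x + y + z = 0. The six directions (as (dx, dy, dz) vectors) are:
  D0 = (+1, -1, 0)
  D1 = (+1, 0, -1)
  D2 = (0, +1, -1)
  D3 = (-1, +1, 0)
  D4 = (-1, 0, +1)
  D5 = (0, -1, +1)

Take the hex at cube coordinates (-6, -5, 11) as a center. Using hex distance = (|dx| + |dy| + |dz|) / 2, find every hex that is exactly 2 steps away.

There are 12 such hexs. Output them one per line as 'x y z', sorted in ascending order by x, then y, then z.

Answer: -8 -5 13
-8 -4 12
-8 -3 11
-7 -6 13
-7 -3 10
-6 -7 13
-6 -3 9
-5 -7 12
-5 -4 9
-4 -7 11
-4 -6 10
-4 -5 9

Derivation:
Walk ring at distance 2 from (-6, -5, 11):
Start at center + D4*2 = (-8, -5, 13)
  hex 0: (-8, -5, 13)
  hex 1: (-7, -6, 13)
  hex 2: (-6, -7, 13)
  hex 3: (-5, -7, 12)
  hex 4: (-4, -7, 11)
  hex 5: (-4, -6, 10)
  hex 6: (-4, -5, 9)
  hex 7: (-5, -4, 9)
  hex 8: (-6, -3, 9)
  hex 9: (-7, -3, 10)
  hex 10: (-8, -3, 11)
  hex 11: (-8, -4, 12)
Sorted: 12 hexes.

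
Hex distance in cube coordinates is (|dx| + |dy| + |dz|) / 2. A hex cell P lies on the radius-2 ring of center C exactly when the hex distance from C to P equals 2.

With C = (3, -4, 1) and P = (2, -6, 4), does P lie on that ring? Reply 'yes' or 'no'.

|px - cx| = |2 - 3| = 1
|py - cy| = |-6 - (-4)| = 2
|pz - cz| = |4 - 1| = 3
distance = (1+2+3)/2 = 6/2 = 3
radius = 2; distance != radius -> no

Answer: no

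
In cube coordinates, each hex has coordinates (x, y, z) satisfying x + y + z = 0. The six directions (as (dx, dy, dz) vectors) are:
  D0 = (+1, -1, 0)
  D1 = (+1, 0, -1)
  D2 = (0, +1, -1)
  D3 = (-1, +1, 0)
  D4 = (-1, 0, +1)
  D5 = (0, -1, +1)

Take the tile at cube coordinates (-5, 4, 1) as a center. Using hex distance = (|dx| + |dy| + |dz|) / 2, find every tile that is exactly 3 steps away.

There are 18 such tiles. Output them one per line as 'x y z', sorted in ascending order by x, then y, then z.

Walk ring at distance 3 from (-5, 4, 1):
Start at center + D4*3 = (-8, 4, 4)
  hex 0: (-8, 4, 4)
  hex 1: (-7, 3, 4)
  hex 2: (-6, 2, 4)
  hex 3: (-5, 1, 4)
  hex 4: (-4, 1, 3)
  hex 5: (-3, 1, 2)
  hex 6: (-2, 1, 1)
  hex 7: (-2, 2, 0)
  hex 8: (-2, 3, -1)
  hex 9: (-2, 4, -2)
  hex 10: (-3, 5, -2)
  hex 11: (-4, 6, -2)
  hex 12: (-5, 7, -2)
  hex 13: (-6, 7, -1)
  hex 14: (-7, 7, 0)
  hex 15: (-8, 7, 1)
  hex 16: (-8, 6, 2)
  hex 17: (-8, 5, 3)
Sorted: 18 hexes.

Answer: -8 4 4
-8 5 3
-8 6 2
-8 7 1
-7 3 4
-7 7 0
-6 2 4
-6 7 -1
-5 1 4
-5 7 -2
-4 1 3
-4 6 -2
-3 1 2
-3 5 -2
-2 1 1
-2 2 0
-2 3 -1
-2 4 -2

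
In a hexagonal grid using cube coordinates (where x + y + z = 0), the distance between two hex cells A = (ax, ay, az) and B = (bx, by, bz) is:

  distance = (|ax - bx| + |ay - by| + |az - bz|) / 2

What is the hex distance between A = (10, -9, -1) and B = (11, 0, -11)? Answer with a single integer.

|ax - bx| = |10 - 11| = 1
|ay - by| = |-9 - 0| = 9
|az - bz| = |-1 - (-11)| = 10
distance = (1 + 9 + 10) / 2 = 20 / 2 = 10

Answer: 10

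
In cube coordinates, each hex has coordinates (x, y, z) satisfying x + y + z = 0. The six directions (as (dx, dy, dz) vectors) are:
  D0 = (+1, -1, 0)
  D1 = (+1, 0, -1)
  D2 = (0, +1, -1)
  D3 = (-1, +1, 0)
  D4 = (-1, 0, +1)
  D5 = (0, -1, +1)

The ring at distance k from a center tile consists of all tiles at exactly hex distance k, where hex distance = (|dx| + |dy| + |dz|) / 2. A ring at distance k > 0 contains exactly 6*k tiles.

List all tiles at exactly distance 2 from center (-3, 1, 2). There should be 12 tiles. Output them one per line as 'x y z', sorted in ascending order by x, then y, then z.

Walk ring at distance 2 from (-3, 1, 2):
Start at center + D4*2 = (-5, 1, 4)
  hex 0: (-5, 1, 4)
  hex 1: (-4, 0, 4)
  hex 2: (-3, -1, 4)
  hex 3: (-2, -1, 3)
  hex 4: (-1, -1, 2)
  hex 5: (-1, 0, 1)
  hex 6: (-1, 1, 0)
  hex 7: (-2, 2, 0)
  hex 8: (-3, 3, 0)
  hex 9: (-4, 3, 1)
  hex 10: (-5, 3, 2)
  hex 11: (-5, 2, 3)
Sorted: 12 hexes.

Answer: -5 1 4
-5 2 3
-5 3 2
-4 0 4
-4 3 1
-3 -1 4
-3 3 0
-2 -1 3
-2 2 0
-1 -1 2
-1 0 1
-1 1 0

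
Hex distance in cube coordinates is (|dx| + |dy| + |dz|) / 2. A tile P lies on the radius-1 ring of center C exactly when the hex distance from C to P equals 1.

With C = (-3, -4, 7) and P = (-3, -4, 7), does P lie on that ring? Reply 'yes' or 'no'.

Answer: no

Derivation:
|px - cx| = |-3 - (-3)| = 0
|py - cy| = |-4 - (-4)| = 0
|pz - cz| = |7 - 7| = 0
distance = (0+0+0)/2 = 0/2 = 0
radius = 1; distance != radius -> no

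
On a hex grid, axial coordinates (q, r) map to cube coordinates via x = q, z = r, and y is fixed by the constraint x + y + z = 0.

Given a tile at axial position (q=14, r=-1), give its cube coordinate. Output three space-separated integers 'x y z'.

x = q = 14
z = r = -1
y = -x - z = -(14) - (-1) = -13

Answer: 14 -13 -1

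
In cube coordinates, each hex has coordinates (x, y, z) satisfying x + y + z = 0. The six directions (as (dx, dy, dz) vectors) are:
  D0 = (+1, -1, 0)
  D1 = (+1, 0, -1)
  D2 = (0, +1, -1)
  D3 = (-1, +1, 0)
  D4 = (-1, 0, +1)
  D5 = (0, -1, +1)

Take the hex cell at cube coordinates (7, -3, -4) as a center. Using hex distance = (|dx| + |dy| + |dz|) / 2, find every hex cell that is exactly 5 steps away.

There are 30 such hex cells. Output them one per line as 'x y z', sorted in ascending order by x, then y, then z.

Walk ring at distance 5 from (7, -3, -4):
Start at center + D4*5 = (2, -3, 1)
  hex 0: (2, -3, 1)
  hex 1: (3, -4, 1)
  hex 2: (4, -5, 1)
  hex 3: (5, -6, 1)
  hex 4: (6, -7, 1)
  hex 5: (7, -8, 1)
  hex 6: (8, -8, 0)
  hex 7: (9, -8, -1)
  hex 8: (10, -8, -2)
  hex 9: (11, -8, -3)
  hex 10: (12, -8, -4)
  hex 11: (12, -7, -5)
  hex 12: (12, -6, -6)
  hex 13: (12, -5, -7)
  hex 14: (12, -4, -8)
  hex 15: (12, -3, -9)
  hex 16: (11, -2, -9)
  hex 17: (10, -1, -9)
  hex 18: (9, 0, -9)
  hex 19: (8, 1, -9)
  hex 20: (7, 2, -9)
  hex 21: (6, 2, -8)
  hex 22: (5, 2, -7)
  hex 23: (4, 2, -6)
  hex 24: (3, 2, -5)
  hex 25: (2, 2, -4)
  hex 26: (2, 1, -3)
  hex 27: (2, 0, -2)
  hex 28: (2, -1, -1)
  hex 29: (2, -2, 0)
Sorted: 30 hexes.

Answer: 2 -3 1
2 -2 0
2 -1 -1
2 0 -2
2 1 -3
2 2 -4
3 -4 1
3 2 -5
4 -5 1
4 2 -6
5 -6 1
5 2 -7
6 -7 1
6 2 -8
7 -8 1
7 2 -9
8 -8 0
8 1 -9
9 -8 -1
9 0 -9
10 -8 -2
10 -1 -9
11 -8 -3
11 -2 -9
12 -8 -4
12 -7 -5
12 -6 -6
12 -5 -7
12 -4 -8
12 -3 -9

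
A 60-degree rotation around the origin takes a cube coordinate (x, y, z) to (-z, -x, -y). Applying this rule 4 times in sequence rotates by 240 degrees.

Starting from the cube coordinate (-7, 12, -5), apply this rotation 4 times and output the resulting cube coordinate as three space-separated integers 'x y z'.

Start: (-7, 12, -5)
Step 1: (-7, 12, -5) -> (-(-5), -(-7), -(12)) = (5, 7, -12)
Step 2: (5, 7, -12) -> (-(-12), -(5), -(7)) = (12, -5, -7)
Step 3: (12, -5, -7) -> (-(-7), -(12), -(-5)) = (7, -12, 5)
Step 4: (7, -12, 5) -> (-(5), -(7), -(-12)) = (-5, -7, 12)

Answer: -5 -7 12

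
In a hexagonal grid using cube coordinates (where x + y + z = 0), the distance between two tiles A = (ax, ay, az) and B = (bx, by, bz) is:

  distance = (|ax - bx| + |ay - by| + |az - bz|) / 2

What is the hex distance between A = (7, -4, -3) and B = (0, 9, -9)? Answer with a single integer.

Answer: 13

Derivation:
|ax - bx| = |7 - 0| = 7
|ay - by| = |-4 - 9| = 13
|az - bz| = |-3 - (-9)| = 6
distance = (7 + 13 + 6) / 2 = 26 / 2 = 13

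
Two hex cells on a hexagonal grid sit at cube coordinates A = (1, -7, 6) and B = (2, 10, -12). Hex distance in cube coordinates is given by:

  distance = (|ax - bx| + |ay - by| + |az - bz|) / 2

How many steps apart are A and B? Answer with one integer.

|ax - bx| = |1 - 2| = 1
|ay - by| = |-7 - 10| = 17
|az - bz| = |6 - (-12)| = 18
distance = (1 + 17 + 18) / 2 = 36 / 2 = 18

Answer: 18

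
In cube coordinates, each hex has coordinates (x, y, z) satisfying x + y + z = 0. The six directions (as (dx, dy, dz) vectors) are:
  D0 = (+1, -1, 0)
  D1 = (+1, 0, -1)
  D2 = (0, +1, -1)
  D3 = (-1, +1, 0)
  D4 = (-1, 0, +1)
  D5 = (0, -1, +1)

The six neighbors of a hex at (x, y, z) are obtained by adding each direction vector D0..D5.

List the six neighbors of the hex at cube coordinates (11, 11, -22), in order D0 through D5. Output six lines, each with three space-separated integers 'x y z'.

Answer: 12 10 -22
12 11 -23
11 12 -23
10 12 -22
10 11 -21
11 10 -21

Derivation:
Center: (11, 11, -22). Add each direction:
  D0: (11, 11, -22) + (1, -1, 0) = (12, 10, -22)
  D1: (11, 11, -22) + (1, 0, -1) = (12, 11, -23)
  D2: (11, 11, -22) + (0, 1, -1) = (11, 12, -23)
  D3: (11, 11, -22) + (-1, 1, 0) = (10, 12, -22)
  D4: (11, 11, -22) + (-1, 0, 1) = (10, 11, -21)
  D5: (11, 11, -22) + (0, -1, 1) = (11, 10, -21)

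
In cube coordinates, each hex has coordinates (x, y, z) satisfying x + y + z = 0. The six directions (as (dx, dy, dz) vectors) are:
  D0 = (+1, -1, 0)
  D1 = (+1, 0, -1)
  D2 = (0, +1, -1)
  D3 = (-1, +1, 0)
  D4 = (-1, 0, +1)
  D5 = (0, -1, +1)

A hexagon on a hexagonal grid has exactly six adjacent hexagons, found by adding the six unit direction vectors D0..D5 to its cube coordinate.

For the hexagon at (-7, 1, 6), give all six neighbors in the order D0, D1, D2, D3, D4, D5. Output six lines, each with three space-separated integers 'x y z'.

Answer: -6 0 6
-6 1 5
-7 2 5
-8 2 6
-8 1 7
-7 0 7

Derivation:
Center: (-7, 1, 6). Add each direction:
  D0: (-7, 1, 6) + (1, -1, 0) = (-6, 0, 6)
  D1: (-7, 1, 6) + (1, 0, -1) = (-6, 1, 5)
  D2: (-7, 1, 6) + (0, 1, -1) = (-7, 2, 5)
  D3: (-7, 1, 6) + (-1, 1, 0) = (-8, 2, 6)
  D4: (-7, 1, 6) + (-1, 0, 1) = (-8, 1, 7)
  D5: (-7, 1, 6) + (0, -1, 1) = (-7, 0, 7)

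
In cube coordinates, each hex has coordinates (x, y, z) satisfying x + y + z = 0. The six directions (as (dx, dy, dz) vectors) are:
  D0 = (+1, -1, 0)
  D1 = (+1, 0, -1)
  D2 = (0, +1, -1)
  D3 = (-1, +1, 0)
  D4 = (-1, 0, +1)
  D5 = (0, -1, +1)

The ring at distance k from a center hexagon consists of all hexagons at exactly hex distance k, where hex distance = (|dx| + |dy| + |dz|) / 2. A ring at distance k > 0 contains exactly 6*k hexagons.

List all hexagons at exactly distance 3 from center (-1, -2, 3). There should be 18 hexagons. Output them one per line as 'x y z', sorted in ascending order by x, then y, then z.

Answer: -4 -2 6
-4 -1 5
-4 0 4
-4 1 3
-3 -3 6
-3 1 2
-2 -4 6
-2 1 1
-1 -5 6
-1 1 0
0 -5 5
0 0 0
1 -5 4
1 -1 0
2 -5 3
2 -4 2
2 -3 1
2 -2 0

Derivation:
Walk ring at distance 3 from (-1, -2, 3):
Start at center + D4*3 = (-4, -2, 6)
  hex 0: (-4, -2, 6)
  hex 1: (-3, -3, 6)
  hex 2: (-2, -4, 6)
  hex 3: (-1, -5, 6)
  hex 4: (0, -5, 5)
  hex 5: (1, -5, 4)
  hex 6: (2, -5, 3)
  hex 7: (2, -4, 2)
  hex 8: (2, -3, 1)
  hex 9: (2, -2, 0)
  hex 10: (1, -1, 0)
  hex 11: (0, 0, 0)
  hex 12: (-1, 1, 0)
  hex 13: (-2, 1, 1)
  hex 14: (-3, 1, 2)
  hex 15: (-4, 1, 3)
  hex 16: (-4, 0, 4)
  hex 17: (-4, -1, 5)
Sorted: 18 hexes.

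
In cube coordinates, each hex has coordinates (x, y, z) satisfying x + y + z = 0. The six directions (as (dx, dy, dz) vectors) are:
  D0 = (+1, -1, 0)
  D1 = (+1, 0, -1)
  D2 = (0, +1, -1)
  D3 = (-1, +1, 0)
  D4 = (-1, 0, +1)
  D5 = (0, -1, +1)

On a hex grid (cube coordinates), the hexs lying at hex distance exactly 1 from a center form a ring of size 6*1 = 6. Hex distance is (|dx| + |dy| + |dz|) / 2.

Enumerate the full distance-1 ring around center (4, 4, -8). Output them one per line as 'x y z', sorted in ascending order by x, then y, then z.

Walk ring at distance 1 from (4, 4, -8):
Start at center + D4*1 = (3, 4, -7)
  hex 0: (3, 4, -7)
  hex 1: (4, 3, -7)
  hex 2: (5, 3, -8)
  hex 3: (5, 4, -9)
  hex 4: (4, 5, -9)
  hex 5: (3, 5, -8)
Sorted: 6 hexes.

Answer: 3 4 -7
3 5 -8
4 3 -7
4 5 -9
5 3 -8
5 4 -9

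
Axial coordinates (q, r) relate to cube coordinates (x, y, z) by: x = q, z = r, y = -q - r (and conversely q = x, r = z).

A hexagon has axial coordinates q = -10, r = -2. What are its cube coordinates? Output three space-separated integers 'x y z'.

Answer: -10 12 -2

Derivation:
x = q = -10
z = r = -2
y = -x - z = -(-10) - (-2) = 12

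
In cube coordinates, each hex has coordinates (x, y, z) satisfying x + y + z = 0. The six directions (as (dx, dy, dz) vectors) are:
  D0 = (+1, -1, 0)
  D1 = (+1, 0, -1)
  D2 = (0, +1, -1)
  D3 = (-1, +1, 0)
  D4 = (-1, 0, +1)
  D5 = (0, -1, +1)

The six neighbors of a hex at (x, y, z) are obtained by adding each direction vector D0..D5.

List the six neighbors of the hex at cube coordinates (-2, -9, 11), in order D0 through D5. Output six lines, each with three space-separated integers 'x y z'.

Answer: -1 -10 11
-1 -9 10
-2 -8 10
-3 -8 11
-3 -9 12
-2 -10 12

Derivation:
Center: (-2, -9, 11). Add each direction:
  D0: (-2, -9, 11) + (1, -1, 0) = (-1, -10, 11)
  D1: (-2, -9, 11) + (1, 0, -1) = (-1, -9, 10)
  D2: (-2, -9, 11) + (0, 1, -1) = (-2, -8, 10)
  D3: (-2, -9, 11) + (-1, 1, 0) = (-3, -8, 11)
  D4: (-2, -9, 11) + (-1, 0, 1) = (-3, -9, 12)
  D5: (-2, -9, 11) + (0, -1, 1) = (-2, -10, 12)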